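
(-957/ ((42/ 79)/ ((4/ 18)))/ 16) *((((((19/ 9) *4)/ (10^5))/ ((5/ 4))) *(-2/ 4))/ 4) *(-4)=-478819/ 567000000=-0.00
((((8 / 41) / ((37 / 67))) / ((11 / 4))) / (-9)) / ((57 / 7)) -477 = -4083340595 / 8560431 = -477.00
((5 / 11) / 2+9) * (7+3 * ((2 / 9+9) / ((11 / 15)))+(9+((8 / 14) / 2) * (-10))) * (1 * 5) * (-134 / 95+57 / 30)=10564149 / 9196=1148.78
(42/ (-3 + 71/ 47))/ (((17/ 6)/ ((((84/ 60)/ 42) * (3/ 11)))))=-423/ 4675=-0.09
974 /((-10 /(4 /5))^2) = 3896 /625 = 6.23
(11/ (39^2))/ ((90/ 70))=77/ 13689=0.01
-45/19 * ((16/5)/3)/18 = -8/57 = -0.14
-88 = -88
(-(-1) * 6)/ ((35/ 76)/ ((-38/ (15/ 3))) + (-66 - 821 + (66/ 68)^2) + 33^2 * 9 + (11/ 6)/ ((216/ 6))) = 33802596/ 50224642889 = 0.00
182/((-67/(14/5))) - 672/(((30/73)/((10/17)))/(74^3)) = -2219784697396/5695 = -389777822.19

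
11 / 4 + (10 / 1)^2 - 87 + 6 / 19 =1221 / 76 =16.07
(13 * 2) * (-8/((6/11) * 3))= -1144/9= -127.11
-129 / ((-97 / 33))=4257 / 97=43.89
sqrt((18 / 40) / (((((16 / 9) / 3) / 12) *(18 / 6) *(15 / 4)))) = 9 / 10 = 0.90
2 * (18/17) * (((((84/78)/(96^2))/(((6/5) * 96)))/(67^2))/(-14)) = -0.00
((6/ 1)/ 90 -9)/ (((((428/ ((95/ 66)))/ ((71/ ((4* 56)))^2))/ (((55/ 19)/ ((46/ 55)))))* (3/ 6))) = -0.02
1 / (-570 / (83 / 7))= -83 / 3990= -0.02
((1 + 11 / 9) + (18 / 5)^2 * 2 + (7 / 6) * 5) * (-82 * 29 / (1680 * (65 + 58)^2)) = -0.00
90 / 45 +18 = 20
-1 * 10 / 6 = -5 / 3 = -1.67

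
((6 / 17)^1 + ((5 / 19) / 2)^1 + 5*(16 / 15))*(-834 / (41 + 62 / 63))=-19747035 / 170867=-115.57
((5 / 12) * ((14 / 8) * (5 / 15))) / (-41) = -35 / 5904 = -0.01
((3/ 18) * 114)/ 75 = 19/ 75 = 0.25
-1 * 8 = -8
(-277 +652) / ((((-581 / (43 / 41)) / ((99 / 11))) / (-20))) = 2902500 / 23821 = 121.85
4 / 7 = 0.57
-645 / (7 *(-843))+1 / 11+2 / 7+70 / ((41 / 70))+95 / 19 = 15841137 / 126731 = 125.00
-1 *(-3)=3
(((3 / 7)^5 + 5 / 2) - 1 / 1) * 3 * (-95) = -14508495 / 33614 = -431.62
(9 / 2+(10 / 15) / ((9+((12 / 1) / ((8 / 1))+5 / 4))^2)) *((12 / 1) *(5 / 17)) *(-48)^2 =1375649280 / 37553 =36632.21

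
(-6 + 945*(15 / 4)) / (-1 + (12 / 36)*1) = -42453 / 8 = -5306.62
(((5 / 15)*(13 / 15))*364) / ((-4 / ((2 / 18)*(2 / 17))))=-2366 / 6885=-0.34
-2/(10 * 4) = -1/20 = -0.05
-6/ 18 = -1/ 3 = -0.33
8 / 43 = 0.19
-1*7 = -7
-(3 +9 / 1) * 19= -228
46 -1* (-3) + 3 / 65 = 3188 / 65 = 49.05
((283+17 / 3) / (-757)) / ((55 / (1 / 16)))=-433 / 999240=-0.00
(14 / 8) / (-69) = -7 / 276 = -0.03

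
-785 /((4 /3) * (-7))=84.11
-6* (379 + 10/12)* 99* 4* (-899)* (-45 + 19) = -21094661016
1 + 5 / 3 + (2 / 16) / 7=2.68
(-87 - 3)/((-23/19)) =1710/23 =74.35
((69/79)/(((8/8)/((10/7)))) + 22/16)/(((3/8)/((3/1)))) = 11603/553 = 20.98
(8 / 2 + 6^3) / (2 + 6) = 55 / 2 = 27.50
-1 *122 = -122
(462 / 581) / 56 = 33 / 2324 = 0.01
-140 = -140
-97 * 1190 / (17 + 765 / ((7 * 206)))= -9791180 / 1487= -6584.52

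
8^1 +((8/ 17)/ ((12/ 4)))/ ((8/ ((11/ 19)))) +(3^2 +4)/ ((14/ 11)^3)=38068279/ 2658936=14.32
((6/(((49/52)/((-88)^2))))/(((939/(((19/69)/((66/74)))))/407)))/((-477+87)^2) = 0.04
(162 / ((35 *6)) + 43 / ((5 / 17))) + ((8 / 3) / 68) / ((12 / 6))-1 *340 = -344521 / 1785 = -193.01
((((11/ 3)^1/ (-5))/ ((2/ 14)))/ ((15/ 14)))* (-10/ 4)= 539/ 45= 11.98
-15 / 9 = -5 / 3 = -1.67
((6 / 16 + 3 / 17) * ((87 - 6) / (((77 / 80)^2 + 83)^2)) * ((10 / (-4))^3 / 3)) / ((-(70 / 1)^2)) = 20000000 / 2966997526913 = 0.00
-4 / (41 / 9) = -36 / 41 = -0.88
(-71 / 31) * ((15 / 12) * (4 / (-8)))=355 / 248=1.43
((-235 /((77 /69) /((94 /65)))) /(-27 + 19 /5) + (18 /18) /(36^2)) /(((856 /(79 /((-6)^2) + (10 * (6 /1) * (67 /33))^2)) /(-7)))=-31929466309736971 /20040136376832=-1593.28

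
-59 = -59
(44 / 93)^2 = 1936 / 8649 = 0.22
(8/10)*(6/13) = 24/65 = 0.37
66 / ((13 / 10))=660 / 13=50.77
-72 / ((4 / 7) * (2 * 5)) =-63 / 5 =-12.60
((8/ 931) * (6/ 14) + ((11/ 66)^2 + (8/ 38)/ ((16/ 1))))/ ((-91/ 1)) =-2617/ 5337423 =-0.00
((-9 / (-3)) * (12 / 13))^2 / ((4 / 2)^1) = 648 / 169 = 3.83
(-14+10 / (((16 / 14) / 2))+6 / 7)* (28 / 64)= 61 / 32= 1.91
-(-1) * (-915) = -915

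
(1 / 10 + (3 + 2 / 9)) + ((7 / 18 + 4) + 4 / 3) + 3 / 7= 2984 / 315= 9.47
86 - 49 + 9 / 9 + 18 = 56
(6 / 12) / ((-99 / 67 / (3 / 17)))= -67 / 1122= -0.06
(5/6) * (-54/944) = -45/944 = -0.05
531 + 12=543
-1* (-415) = 415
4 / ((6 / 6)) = 4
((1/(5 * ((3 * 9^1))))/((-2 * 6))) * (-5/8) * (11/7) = 11/18144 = 0.00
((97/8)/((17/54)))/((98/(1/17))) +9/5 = 1032687/566440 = 1.82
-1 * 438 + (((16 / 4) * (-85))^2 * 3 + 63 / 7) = 346371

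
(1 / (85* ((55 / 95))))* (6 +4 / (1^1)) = 38 / 187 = 0.20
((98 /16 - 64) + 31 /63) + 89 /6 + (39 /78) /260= -696931 /16380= -42.55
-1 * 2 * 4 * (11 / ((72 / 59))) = -649 / 9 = -72.11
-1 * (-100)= 100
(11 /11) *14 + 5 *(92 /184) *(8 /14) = 108 /7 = 15.43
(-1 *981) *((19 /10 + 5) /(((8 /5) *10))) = -67689 /160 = -423.06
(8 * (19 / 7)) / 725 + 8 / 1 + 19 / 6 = 340937 / 30450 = 11.20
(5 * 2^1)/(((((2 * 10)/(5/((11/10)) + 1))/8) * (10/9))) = 1098/55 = 19.96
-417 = -417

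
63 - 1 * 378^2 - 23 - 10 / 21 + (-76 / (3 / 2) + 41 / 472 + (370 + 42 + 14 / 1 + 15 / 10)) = -470712805 / 3304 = -142467.56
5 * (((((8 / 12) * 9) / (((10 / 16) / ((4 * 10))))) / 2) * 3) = 2880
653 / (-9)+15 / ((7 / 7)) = -518 / 9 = -57.56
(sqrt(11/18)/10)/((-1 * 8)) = -sqrt(22)/480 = -0.01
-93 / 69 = -31 / 23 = -1.35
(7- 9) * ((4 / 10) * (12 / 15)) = -16 / 25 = -0.64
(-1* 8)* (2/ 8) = -2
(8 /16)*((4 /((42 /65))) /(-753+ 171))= -65 /12222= -0.01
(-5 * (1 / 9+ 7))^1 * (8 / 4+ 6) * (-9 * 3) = 7680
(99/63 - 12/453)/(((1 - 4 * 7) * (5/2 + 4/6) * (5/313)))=-1022258/903735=-1.13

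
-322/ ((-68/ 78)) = 6279/ 17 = 369.35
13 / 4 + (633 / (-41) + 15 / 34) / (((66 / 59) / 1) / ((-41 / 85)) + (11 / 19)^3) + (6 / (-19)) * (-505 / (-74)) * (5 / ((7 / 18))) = -29328768578335 / 1685535625004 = -17.40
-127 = -127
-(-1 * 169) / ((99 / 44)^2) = 2704 / 81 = 33.38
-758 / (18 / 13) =-4927 / 9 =-547.44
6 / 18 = 1 / 3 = 0.33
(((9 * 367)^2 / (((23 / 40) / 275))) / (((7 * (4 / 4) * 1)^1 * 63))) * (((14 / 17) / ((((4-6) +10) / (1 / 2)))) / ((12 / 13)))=7222697625 / 10948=659727.59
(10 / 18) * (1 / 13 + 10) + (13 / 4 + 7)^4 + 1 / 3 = 330791701 / 29952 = 11044.06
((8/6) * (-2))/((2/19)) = -76/3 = -25.33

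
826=826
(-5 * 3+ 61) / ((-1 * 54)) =-23 / 27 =-0.85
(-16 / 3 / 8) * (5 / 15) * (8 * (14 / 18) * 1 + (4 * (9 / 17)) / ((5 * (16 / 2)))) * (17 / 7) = -9601 / 2835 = -3.39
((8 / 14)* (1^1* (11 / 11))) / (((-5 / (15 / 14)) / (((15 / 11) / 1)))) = -90 / 539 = -0.17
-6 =-6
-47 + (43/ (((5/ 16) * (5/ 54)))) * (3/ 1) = 110281/ 25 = 4411.24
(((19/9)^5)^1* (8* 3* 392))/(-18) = -3882523232/177147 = -21916.96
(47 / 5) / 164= 47 / 820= 0.06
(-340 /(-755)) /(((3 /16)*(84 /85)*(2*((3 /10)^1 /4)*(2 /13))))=3005600 /28539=105.32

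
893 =893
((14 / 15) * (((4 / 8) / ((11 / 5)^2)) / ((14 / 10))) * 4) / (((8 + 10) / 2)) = 100 / 3267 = 0.03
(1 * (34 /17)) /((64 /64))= 2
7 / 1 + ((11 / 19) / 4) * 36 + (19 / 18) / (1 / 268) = 50462 / 171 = 295.10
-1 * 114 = -114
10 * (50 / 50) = 10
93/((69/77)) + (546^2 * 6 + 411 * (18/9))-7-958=41139106/23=1788656.78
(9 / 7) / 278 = 9 / 1946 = 0.00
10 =10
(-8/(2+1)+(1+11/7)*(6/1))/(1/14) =536/3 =178.67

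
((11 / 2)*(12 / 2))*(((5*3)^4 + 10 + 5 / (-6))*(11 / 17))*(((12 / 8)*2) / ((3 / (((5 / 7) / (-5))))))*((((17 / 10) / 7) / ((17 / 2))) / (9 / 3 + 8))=-668371 / 1666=-401.18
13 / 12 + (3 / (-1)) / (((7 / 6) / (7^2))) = -124.92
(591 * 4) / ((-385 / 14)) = -4728 / 55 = -85.96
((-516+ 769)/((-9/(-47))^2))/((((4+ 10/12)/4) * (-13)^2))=4471016/132327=33.79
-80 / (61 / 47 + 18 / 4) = -1504 / 109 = -13.80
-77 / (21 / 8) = -88 / 3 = -29.33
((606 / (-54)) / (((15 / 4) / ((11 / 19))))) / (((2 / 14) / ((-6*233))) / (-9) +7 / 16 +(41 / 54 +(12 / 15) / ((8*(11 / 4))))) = -1275676864 / 907955071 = -1.40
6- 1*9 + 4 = 1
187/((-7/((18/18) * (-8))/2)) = 2992/7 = 427.43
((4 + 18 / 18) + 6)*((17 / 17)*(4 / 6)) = 22 / 3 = 7.33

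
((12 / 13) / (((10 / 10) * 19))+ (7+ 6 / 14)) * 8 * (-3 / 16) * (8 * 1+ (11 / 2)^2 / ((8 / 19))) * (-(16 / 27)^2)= 314.47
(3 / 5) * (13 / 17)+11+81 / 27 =1229 / 85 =14.46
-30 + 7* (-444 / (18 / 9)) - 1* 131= -1715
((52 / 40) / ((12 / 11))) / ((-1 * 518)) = -143 / 62160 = -0.00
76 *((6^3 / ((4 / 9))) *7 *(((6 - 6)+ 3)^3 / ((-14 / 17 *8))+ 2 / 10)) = -10078911 / 10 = -1007891.10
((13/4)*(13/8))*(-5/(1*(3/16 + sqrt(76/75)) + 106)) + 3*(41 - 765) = -2172.25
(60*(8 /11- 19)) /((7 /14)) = -24120 /11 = -2192.73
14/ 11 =1.27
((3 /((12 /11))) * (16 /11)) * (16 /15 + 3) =244 /15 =16.27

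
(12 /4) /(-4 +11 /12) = -36 /37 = -0.97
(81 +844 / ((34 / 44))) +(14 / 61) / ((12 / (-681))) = 2406277 / 2074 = 1160.21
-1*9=-9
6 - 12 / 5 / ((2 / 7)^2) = -23.40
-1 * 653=-653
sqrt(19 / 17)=sqrt(323) / 17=1.06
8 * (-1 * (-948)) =7584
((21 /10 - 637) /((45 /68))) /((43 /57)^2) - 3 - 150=-85000051 /46225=-1838.83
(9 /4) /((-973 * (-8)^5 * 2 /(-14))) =-9 /18219008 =-0.00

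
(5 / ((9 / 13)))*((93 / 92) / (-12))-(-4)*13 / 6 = 26689 / 3312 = 8.06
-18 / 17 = -1.06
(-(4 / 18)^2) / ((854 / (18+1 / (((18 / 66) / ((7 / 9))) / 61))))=-10366 / 933849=-0.01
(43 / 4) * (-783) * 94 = -1582443 / 2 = -791221.50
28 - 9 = 19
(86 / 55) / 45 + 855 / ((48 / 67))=47261501 / 39600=1193.47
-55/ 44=-5/ 4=-1.25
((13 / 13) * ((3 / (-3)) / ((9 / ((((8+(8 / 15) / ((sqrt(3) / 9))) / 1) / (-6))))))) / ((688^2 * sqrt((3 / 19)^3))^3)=130321 * sqrt(57) * (sqrt(3)+5) / 869782529549040353280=0.00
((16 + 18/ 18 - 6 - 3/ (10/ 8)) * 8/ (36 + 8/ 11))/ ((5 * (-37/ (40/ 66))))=-344/ 56055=-0.01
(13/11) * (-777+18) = -897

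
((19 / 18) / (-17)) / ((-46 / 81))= 171 / 1564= 0.11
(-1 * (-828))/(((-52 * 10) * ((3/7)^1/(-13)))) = 483/10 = 48.30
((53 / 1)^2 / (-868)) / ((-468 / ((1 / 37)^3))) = 2809 / 20576464272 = 0.00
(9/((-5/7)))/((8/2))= -63/20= -3.15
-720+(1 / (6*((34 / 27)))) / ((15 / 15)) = -48951 / 68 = -719.87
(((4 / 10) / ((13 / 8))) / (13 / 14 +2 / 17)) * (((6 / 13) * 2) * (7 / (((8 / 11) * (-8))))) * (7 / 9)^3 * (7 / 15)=-44000726 / 766926225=-0.06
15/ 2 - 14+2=-9/ 2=-4.50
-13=-13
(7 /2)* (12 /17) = 42 /17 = 2.47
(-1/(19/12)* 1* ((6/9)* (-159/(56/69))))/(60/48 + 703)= 4876/41629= 0.12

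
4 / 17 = 0.24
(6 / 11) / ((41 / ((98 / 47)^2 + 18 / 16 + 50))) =0.74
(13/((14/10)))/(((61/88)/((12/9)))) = 22880/1281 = 17.86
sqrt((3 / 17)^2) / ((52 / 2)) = 3 / 442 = 0.01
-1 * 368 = -368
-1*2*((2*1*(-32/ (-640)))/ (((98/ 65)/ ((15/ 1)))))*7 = -195/ 14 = -13.93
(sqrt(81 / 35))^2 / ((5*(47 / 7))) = 81 / 1175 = 0.07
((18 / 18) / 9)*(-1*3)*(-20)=20 / 3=6.67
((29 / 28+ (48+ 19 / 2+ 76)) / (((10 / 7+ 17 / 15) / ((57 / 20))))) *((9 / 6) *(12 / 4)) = 5797413 / 8608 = 673.49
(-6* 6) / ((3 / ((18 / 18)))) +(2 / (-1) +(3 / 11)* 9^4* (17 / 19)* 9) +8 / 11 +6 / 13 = 39114679 / 2717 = 14396.27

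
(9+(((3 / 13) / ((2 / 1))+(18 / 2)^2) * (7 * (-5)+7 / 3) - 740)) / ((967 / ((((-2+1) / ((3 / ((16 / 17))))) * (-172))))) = -40316800 / 213707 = -188.65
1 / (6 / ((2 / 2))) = 1 / 6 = 0.17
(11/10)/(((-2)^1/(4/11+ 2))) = -13/10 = -1.30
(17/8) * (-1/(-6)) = 17/48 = 0.35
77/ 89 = 0.87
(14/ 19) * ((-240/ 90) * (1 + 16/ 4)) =-560/ 57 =-9.82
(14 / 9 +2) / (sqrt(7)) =32* sqrt(7) / 63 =1.34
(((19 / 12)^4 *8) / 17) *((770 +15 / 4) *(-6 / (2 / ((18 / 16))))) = -403343495 / 52224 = -7723.34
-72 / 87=-24 / 29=-0.83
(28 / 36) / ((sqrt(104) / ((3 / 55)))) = 0.00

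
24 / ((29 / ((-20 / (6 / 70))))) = -5600 / 29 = -193.10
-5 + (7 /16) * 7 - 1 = -47 /16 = -2.94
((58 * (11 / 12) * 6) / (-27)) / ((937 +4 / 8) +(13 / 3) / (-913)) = -582494 / 46220391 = -0.01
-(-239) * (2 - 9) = -1673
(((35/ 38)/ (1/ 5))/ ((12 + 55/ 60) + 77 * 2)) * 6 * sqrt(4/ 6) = 2100 * sqrt(6)/ 38057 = 0.14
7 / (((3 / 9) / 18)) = 378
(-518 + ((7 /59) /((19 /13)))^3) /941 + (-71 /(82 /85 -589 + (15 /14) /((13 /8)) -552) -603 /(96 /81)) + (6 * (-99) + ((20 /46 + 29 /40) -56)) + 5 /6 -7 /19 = -16589591309536714804658177 /14330468625132096574880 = -1157.64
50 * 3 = 150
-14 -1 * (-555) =541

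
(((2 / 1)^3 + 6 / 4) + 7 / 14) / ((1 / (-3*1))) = -30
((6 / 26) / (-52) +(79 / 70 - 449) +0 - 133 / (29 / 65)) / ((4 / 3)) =-1535538741 / 2744560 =-559.48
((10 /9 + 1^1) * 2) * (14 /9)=532 /81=6.57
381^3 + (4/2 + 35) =55306378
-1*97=-97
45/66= 15/22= 0.68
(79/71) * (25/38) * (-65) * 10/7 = -641875/9443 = -67.97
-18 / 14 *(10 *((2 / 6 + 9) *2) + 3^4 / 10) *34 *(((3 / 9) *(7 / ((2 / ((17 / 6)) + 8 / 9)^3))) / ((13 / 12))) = -1067284874961 / 236060240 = -4521.24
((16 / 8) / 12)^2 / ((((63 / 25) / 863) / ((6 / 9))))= 21575 / 3402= 6.34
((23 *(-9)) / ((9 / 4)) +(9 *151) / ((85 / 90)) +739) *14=496454 / 17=29203.18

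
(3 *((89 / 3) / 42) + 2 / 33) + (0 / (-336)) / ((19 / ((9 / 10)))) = 1007 / 462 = 2.18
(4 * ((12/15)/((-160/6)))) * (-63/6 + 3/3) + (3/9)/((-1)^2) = 221/150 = 1.47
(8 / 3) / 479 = 8 / 1437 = 0.01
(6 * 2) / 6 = 2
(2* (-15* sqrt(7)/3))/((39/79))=-790* sqrt(7)/39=-53.59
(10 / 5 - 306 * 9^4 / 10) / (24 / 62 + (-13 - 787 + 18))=31118513 / 121150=256.86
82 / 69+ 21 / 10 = 2269 / 690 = 3.29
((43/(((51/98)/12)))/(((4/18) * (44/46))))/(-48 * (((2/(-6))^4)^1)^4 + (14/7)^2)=6258261439143/5366489722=1166.17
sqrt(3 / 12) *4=2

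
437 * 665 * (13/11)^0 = 290605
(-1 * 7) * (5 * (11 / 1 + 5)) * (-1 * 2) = 1120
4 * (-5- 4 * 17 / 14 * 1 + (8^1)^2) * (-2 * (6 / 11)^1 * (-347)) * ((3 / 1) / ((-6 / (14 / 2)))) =-3156312 / 11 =-286937.45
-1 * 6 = -6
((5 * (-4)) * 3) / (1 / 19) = -1140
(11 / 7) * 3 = 33 / 7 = 4.71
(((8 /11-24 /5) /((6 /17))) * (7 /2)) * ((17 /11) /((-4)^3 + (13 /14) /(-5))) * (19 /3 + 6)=58683184 /4892877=11.99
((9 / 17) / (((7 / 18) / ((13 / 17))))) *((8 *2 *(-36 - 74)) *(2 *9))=-66718080 / 2023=-32979.77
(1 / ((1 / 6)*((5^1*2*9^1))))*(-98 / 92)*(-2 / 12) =0.01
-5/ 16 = -0.31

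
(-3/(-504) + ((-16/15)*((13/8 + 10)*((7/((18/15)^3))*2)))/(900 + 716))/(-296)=0.00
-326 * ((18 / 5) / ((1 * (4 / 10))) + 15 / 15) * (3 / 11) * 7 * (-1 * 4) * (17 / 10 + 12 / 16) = 670908 / 11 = 60991.64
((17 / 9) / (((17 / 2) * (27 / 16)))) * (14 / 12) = 112 / 729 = 0.15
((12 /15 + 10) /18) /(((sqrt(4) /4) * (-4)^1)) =-3 /10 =-0.30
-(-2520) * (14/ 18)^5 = 4705960/ 6561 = 717.26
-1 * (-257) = 257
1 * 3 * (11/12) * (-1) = -11/4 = -2.75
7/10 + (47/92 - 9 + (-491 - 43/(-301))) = -1605641/3220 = -498.65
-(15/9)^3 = -125/27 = -4.63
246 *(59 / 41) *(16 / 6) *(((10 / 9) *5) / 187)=47200 / 1683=28.05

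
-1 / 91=-0.01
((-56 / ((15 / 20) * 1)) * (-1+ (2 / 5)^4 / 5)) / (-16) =-43526 / 9375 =-4.64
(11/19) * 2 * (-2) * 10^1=-440/19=-23.16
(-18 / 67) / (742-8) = -9 / 24589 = -0.00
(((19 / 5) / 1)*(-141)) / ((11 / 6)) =-16074 / 55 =-292.25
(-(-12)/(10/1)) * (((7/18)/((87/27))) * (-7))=-147/145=-1.01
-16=-16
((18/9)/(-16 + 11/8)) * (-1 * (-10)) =-160/117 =-1.37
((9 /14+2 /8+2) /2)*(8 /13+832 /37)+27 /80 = 9091629 /269360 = 33.75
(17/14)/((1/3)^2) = 153/14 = 10.93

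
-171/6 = -57/2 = -28.50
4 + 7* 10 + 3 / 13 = 965 / 13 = 74.23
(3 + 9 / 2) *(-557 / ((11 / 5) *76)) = -41775 / 1672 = -24.99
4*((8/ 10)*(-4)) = -64/ 5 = -12.80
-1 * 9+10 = 1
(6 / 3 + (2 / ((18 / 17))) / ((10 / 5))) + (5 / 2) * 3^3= 634 / 9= 70.44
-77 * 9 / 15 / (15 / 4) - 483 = -12383 / 25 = -495.32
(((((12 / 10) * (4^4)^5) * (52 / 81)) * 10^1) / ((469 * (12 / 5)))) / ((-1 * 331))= -285873023221760 / 12574359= -22734600.09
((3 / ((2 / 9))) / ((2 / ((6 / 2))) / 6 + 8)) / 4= 0.42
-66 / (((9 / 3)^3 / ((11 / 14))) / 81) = -1089 / 7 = -155.57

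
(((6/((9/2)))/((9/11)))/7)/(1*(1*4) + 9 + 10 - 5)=22/1701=0.01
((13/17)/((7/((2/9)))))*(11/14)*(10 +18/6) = 1859/7497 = 0.25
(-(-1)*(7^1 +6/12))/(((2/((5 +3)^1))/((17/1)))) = 510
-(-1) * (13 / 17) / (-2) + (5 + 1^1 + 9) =497 / 34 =14.62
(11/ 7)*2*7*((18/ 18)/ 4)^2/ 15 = 11/ 120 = 0.09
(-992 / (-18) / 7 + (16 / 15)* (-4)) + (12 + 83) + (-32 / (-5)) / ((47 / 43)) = 309311 / 2961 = 104.46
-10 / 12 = -5 / 6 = -0.83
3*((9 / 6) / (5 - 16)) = -9 / 22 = -0.41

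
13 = 13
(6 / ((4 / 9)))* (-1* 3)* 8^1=-324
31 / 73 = 0.42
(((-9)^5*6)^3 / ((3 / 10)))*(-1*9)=1334174535973325520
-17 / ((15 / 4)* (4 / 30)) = -34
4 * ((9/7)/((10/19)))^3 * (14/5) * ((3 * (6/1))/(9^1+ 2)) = 90003798/336875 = 267.17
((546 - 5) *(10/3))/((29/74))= 400340/87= 4601.61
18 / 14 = 1.29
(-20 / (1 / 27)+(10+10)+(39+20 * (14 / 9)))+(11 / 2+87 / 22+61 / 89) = -3874628 / 8811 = -439.75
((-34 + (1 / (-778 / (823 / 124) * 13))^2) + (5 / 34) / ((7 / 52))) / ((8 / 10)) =-30796541742180925 / 748679982692096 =-41.13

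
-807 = -807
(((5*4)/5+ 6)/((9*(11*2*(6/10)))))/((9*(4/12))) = 25/891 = 0.03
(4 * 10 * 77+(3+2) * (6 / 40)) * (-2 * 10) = -61615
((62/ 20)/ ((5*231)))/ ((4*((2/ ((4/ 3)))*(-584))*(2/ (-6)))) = 31/ 13490400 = 0.00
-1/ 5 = -0.20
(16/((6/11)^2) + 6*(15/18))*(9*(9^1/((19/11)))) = 52371/19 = 2756.37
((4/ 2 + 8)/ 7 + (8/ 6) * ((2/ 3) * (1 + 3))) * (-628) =-197192/ 63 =-3130.03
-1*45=-45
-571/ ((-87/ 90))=17130/ 29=590.69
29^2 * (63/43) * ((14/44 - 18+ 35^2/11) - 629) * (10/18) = -346655995/946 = -366443.97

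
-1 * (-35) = 35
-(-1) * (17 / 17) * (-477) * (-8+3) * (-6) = -14310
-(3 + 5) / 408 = -1 / 51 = -0.02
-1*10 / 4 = -5 / 2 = -2.50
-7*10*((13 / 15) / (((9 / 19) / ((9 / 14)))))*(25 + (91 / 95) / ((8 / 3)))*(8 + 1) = -751647 / 40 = -18791.18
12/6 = 2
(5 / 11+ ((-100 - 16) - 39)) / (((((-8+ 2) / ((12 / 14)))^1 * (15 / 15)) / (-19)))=-32300 / 77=-419.48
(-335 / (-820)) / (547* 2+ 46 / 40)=335 / 898023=0.00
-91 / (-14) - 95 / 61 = 4.94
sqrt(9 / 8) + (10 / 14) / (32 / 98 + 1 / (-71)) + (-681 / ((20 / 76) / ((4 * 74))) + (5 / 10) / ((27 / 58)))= -112404533366 / 146745 + 3 * sqrt(2) / 4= -765984.38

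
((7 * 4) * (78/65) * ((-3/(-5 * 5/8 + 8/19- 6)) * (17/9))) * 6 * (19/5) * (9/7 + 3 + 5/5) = 29064832/11025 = 2636.27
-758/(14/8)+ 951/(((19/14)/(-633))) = -59051942/133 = -443999.56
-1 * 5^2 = -25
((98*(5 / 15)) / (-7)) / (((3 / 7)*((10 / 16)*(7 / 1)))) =-112 / 45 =-2.49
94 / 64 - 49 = -47.53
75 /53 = 1.42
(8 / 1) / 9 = 8 / 9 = 0.89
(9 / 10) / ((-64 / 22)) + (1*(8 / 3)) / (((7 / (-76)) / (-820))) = 159537121 / 6720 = 23740.64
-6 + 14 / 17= -88 / 17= -5.18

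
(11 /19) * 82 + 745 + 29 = 15608 /19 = 821.47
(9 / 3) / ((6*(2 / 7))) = 1.75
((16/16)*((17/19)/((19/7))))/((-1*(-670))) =0.00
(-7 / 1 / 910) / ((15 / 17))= -17 / 1950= -0.01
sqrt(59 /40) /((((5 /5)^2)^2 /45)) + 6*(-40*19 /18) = -760 /3 + 9*sqrt(590) /4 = -198.68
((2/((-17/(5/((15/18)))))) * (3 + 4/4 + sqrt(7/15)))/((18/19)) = -152/51 - 38 * sqrt(105)/765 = -3.49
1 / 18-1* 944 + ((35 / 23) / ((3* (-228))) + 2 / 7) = -103919719 / 110124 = -943.66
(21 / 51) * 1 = 7 / 17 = 0.41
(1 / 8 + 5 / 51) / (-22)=-91 / 8976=-0.01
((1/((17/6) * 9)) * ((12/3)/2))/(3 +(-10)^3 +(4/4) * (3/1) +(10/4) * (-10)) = -4/51969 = -0.00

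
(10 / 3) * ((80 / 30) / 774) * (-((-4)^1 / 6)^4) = -640 / 282123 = -0.00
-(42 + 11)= -53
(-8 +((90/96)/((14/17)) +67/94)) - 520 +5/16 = -5536005/10528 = -525.84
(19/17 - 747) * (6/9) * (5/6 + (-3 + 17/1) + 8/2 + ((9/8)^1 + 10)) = -14896.93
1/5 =0.20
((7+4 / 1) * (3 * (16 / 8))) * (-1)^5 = -66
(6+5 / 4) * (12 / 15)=29 / 5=5.80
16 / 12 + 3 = 13 / 3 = 4.33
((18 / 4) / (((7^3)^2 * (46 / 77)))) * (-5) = -495 / 1546244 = -0.00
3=3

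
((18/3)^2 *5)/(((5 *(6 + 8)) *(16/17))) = 153/56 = 2.73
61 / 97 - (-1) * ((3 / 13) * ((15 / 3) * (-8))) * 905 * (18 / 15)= -10023.99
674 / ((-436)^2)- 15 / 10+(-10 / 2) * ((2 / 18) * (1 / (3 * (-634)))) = -1217151745 / 813515832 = -1.50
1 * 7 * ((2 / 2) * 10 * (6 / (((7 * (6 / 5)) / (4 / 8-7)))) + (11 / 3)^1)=-898 / 3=-299.33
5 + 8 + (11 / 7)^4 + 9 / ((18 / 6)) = 22.10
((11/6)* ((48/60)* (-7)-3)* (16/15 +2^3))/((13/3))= -32164/975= -32.99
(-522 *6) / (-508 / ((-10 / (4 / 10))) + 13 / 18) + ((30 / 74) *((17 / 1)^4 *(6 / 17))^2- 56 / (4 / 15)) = 123421540343010 / 350353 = 352277675.21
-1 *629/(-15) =629/15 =41.93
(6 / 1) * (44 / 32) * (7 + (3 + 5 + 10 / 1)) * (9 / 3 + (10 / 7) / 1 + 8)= 2563.39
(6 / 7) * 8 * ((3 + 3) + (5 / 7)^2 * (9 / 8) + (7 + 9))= 53094 / 343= 154.79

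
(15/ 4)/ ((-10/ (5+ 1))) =-9/ 4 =-2.25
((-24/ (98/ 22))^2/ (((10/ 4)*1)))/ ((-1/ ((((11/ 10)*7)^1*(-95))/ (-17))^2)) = -1522195488/ 70805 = -21498.42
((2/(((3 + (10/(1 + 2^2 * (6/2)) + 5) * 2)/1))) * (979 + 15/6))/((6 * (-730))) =-25519/827820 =-0.03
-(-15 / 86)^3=3375 / 636056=0.01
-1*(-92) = 92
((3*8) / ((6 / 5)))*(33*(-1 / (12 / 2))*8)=-880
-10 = -10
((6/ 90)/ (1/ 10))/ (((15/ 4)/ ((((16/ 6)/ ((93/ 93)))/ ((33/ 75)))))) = 320/ 297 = 1.08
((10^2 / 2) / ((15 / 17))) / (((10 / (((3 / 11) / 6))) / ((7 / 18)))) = 119 / 1188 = 0.10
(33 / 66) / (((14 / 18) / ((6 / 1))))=27 / 7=3.86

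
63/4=15.75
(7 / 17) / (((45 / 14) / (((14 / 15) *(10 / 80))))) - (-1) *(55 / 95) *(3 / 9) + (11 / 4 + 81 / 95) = 3323189 / 872100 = 3.81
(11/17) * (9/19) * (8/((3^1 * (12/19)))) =22/17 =1.29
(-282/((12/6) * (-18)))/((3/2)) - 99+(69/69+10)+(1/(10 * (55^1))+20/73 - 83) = -59804143/361350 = -165.50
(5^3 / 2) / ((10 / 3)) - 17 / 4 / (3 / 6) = 41 / 4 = 10.25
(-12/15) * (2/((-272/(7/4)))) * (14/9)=49/3060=0.02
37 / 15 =2.47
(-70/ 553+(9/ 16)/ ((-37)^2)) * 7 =-1528303/ 1730416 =-0.88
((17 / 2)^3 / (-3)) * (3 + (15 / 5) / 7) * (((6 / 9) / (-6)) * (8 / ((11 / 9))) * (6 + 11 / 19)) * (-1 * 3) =-14739000 / 1463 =-10074.50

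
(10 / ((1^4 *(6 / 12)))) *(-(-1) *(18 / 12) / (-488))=-15 / 244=-0.06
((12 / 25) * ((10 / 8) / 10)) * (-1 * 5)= -3 / 10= -0.30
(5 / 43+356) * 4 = 61252 / 43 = 1424.47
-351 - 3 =-354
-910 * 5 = -4550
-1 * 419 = -419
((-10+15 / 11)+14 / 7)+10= 37 / 11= 3.36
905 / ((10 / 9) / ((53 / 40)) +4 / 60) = 2158425 / 2159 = 999.73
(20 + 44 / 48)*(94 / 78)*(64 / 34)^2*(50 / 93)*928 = 140129484800 / 3144609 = 44561.82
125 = 125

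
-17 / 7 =-2.43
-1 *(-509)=509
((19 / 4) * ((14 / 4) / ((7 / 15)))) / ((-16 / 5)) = -1425 / 128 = -11.13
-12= -12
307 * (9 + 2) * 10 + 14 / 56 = 135081 / 4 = 33770.25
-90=-90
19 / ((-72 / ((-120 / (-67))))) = -95 / 201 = -0.47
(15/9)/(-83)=-5/249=-0.02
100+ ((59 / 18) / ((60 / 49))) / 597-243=-92197789 / 644760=-143.00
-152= -152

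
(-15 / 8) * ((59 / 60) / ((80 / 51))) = -3009 / 2560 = -1.18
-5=-5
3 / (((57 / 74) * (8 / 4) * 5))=37 / 95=0.39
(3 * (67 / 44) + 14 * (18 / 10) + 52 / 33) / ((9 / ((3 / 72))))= 20687 / 142560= 0.15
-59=-59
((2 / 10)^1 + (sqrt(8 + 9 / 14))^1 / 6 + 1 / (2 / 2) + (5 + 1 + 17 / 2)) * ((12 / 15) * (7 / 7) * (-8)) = -2512 / 25-88 * sqrt(14) / 105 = -103.62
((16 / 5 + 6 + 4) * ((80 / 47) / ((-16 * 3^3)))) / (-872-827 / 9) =0.00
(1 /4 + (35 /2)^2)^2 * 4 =375769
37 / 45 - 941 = -42308 / 45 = -940.18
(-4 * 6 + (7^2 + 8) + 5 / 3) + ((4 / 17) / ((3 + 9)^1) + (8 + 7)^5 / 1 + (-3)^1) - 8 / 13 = 759406.07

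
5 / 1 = 5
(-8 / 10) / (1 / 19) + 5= -51 / 5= -10.20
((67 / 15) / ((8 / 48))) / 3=134 / 15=8.93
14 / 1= 14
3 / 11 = 0.27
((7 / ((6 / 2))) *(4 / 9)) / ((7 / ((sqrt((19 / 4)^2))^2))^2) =10.77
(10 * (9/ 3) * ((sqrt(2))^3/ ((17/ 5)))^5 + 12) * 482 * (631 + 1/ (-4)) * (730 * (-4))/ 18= -1181304727.52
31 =31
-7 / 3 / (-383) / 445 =7 / 511305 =0.00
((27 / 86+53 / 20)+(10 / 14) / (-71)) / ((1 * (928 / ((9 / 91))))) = 11362977 / 36094764160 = 0.00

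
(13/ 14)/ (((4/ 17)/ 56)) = 221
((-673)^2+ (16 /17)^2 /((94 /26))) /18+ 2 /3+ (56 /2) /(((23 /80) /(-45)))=38952642071 /1874454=20780.79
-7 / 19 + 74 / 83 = 825 / 1577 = 0.52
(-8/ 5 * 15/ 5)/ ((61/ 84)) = -2016/ 305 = -6.61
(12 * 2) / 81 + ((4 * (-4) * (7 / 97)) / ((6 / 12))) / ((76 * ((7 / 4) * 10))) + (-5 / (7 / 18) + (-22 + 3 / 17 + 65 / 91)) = -996948538 / 29607795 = -33.67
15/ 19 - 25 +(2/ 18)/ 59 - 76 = -1011005/ 10089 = -100.21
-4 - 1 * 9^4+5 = -6560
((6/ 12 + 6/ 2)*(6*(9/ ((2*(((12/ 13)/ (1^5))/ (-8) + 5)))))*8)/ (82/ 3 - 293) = -58968/ 101219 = -0.58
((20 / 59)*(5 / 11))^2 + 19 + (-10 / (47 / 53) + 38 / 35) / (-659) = 8693397514609 / 456605050055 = 19.04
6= 6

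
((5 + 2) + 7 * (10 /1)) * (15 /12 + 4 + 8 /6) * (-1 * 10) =-30415 /6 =-5069.17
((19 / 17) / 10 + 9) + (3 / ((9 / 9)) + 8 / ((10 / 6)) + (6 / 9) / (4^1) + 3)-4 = 820 / 51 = 16.08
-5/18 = -0.28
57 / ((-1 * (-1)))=57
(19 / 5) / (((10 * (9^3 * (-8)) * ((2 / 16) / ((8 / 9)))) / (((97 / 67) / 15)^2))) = -715084 / 165669350625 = -0.00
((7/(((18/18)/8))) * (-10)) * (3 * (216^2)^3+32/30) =-511862181608818432/3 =-170620727202939477.33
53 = 53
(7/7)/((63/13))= 13/63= 0.21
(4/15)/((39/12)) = 16/195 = 0.08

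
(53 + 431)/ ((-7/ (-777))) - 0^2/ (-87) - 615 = 53109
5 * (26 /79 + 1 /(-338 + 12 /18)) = 130375 /79948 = 1.63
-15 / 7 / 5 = -3 / 7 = -0.43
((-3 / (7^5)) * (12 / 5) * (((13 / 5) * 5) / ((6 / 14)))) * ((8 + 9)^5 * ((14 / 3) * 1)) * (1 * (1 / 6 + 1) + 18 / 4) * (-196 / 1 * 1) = 10041228704 / 105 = 95630749.56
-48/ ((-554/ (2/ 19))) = 48/ 5263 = 0.01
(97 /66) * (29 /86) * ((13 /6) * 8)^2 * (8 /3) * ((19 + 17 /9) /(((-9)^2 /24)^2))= 183039254528 /251371593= 728.16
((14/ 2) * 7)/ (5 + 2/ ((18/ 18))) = 7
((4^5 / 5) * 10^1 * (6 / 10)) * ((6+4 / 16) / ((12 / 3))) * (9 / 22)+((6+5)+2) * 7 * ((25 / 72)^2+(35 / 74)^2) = 63762849665 / 78065856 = 816.78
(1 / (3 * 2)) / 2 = 1 / 12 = 0.08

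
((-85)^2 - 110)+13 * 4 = 7167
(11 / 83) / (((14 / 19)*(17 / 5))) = 1045 / 19754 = 0.05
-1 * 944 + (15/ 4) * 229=-341/ 4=-85.25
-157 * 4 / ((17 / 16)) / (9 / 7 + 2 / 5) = -351680 / 1003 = -350.63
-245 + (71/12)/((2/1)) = -5809/24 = -242.04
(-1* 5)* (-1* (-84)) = -420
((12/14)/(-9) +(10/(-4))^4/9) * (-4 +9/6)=-21395/2016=-10.61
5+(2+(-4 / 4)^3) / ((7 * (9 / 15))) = 110 / 21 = 5.24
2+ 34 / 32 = 49 / 16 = 3.06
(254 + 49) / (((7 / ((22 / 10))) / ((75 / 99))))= 505 / 7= 72.14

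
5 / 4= 1.25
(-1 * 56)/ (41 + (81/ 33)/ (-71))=-21868/ 15997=-1.37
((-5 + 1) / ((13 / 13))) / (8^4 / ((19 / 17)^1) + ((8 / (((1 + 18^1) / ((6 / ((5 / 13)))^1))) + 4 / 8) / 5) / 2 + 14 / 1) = -7600 / 6991143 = -0.00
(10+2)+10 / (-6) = 31 / 3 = 10.33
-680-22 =-702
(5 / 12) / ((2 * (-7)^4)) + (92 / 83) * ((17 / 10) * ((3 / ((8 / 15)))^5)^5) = 10671410489779884879.23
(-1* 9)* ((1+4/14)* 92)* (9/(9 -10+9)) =-16767/14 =-1197.64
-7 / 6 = -1.17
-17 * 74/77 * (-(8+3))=1258/7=179.71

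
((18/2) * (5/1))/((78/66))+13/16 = 8089/208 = 38.89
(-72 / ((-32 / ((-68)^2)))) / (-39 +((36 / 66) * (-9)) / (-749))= -28572852 / 107089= -266.81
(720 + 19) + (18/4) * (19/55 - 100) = 31961/110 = 290.55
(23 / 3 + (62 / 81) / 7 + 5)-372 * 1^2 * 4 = -836452 / 567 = -1475.22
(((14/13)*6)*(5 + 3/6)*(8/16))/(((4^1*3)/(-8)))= -154/13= -11.85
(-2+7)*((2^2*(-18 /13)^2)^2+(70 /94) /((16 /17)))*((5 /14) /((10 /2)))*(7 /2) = 6400325135 /85911488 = 74.50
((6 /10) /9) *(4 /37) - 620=-344096 /555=-619.99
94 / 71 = 1.32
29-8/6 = 83/3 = 27.67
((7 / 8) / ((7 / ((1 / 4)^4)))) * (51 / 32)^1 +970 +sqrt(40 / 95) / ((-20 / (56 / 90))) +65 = 67829811 / 65536-14 * sqrt(38) / 4275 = 1034.98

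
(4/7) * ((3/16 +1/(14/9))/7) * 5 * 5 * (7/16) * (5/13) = 11625/40768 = 0.29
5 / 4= 1.25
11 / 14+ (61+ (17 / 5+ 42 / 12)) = 2404 / 35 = 68.69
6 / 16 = 3 / 8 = 0.38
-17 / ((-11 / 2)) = 34 / 11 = 3.09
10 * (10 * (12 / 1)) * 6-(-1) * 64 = 7264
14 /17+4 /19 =334 /323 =1.03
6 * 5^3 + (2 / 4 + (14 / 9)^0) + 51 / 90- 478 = 274.07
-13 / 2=-6.50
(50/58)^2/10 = 125/1682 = 0.07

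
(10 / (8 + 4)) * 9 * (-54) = -405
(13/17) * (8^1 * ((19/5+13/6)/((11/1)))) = 9308/2805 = 3.32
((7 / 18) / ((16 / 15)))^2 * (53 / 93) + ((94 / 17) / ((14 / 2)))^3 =821292527467 / 1444329556992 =0.57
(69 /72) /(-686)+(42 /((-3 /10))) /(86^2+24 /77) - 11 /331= -41555966623 /775906320336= -0.05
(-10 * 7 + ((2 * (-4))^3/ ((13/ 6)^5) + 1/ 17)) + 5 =-75.66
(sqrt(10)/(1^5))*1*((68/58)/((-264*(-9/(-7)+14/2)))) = -119*sqrt(10)/222024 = -0.00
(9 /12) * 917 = 2751 /4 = 687.75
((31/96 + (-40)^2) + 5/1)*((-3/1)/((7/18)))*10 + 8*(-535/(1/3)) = -7654035/56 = -136679.20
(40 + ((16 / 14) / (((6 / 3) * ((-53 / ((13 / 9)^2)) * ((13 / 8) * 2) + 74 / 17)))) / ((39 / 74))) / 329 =0.12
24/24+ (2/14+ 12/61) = 572/427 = 1.34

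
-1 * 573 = -573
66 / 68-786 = -26691 / 34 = -785.03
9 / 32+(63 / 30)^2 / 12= 519 / 800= 0.65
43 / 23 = 1.87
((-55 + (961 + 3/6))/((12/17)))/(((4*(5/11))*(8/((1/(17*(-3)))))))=-19943/11520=-1.73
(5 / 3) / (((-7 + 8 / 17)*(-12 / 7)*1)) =595 / 3996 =0.15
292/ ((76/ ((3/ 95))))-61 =-109886/ 1805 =-60.88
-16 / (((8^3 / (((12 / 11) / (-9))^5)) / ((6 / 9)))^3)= 1024 / 1618351528469366354673339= 0.00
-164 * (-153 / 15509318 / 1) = 12546 / 7754659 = 0.00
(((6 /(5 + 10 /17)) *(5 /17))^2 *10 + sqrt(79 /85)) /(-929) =-360 /335369 - sqrt(6715) /78965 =-0.00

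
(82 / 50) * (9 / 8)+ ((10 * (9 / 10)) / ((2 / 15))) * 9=609.34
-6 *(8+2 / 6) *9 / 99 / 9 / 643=-50 / 63657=-0.00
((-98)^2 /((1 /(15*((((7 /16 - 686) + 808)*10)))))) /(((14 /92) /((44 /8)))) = 12750004575 /2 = 6375002287.50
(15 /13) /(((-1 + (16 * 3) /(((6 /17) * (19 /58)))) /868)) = 82460 /34099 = 2.42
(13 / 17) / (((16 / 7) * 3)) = 91 / 816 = 0.11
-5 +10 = 5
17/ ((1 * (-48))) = -17/ 48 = -0.35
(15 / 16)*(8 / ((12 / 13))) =65 / 8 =8.12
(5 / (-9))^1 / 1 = -5 / 9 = -0.56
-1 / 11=-0.09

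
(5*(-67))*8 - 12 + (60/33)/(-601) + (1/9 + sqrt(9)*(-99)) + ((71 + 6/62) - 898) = -7038115846/1844469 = -3815.80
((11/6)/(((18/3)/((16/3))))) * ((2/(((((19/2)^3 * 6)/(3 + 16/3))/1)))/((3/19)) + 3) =1295404/263169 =4.92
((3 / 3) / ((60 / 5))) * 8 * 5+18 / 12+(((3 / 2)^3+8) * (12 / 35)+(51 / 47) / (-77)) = 473324 / 54285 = 8.72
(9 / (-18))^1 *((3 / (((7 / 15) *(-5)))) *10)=45 / 7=6.43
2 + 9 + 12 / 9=37 / 3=12.33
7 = 7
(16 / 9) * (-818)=-13088 / 9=-1454.22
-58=-58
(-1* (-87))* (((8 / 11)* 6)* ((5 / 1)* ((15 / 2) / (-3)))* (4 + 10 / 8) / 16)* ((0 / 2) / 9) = 0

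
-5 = -5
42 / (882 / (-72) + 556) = 56 / 725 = 0.08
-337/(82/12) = -2022/41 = -49.32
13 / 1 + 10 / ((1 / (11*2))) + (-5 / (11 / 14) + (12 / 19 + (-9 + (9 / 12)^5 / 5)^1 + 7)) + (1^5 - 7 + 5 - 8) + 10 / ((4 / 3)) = 239500387 / 1070080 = 223.82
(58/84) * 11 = 319/42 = 7.60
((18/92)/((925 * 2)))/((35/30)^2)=81/1042475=0.00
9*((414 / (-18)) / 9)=-23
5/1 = 5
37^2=1369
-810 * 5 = -4050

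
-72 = -72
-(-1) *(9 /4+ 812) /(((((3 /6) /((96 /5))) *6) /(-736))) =-19177216 /5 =-3835443.20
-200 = -200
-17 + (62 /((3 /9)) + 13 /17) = 2886 /17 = 169.76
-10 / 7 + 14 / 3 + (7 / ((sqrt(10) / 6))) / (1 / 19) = 68 / 21 + 399 * sqrt(10) / 5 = 255.59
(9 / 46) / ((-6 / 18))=-0.59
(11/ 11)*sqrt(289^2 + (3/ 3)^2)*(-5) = -1445.01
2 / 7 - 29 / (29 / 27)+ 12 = -103 / 7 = -14.71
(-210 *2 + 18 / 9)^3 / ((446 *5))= -36517316 / 1115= -32750.96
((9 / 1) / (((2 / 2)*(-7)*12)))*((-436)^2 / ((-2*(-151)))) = -71286 / 1057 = -67.44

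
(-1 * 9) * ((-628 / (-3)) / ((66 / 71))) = -22294 / 11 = -2026.73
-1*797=-797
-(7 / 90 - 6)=533 / 90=5.92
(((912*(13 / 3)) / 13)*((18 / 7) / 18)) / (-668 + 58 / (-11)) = -1672 / 25921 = -0.06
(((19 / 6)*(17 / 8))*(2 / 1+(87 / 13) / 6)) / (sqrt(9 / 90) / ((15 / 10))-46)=-9026235 / 19805344-26163*sqrt(10) / 39610688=-0.46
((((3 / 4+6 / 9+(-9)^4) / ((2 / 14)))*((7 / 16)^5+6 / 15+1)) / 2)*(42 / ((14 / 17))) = 69571904409777 / 41943040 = 1658723.46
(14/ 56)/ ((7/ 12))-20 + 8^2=311/ 7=44.43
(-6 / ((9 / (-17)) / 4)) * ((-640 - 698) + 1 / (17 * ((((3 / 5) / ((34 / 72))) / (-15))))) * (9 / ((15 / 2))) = -72824.98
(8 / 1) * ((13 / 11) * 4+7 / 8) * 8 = 3944 / 11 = 358.55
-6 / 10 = -3 / 5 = -0.60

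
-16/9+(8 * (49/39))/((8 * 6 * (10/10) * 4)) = -1615/936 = -1.73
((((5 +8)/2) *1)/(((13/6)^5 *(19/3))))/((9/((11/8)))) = 1782/542659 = 0.00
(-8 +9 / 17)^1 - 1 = -144 / 17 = -8.47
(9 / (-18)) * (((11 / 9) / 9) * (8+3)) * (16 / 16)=-121 / 162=-0.75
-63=-63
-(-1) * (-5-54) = -59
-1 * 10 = -10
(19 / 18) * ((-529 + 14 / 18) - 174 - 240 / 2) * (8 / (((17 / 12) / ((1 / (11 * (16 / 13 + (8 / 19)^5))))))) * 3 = -4525813752200 / 4212082809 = -1074.48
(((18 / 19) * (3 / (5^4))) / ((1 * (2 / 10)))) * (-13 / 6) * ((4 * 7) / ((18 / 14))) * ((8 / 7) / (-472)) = 0.00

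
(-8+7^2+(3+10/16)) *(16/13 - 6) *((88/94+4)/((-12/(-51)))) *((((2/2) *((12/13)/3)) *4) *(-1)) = 43648248/7943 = 5495.18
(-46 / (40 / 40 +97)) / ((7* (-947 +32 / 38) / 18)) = 7866 / 6166111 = 0.00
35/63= 5/9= 0.56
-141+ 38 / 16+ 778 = 5115 / 8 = 639.38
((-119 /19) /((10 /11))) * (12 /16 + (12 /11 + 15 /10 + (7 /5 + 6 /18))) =-398531 /11400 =-34.96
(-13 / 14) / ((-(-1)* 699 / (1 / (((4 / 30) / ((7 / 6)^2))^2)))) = -111475 / 805248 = -0.14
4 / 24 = 1 / 6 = 0.17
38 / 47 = 0.81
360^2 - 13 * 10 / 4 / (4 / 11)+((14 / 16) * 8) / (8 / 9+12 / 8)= 44552663 / 344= 129513.56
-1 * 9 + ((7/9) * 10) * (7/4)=83/18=4.61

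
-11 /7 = -1.57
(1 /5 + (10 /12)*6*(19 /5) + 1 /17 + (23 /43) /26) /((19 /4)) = 3664242 /902785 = 4.06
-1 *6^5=-7776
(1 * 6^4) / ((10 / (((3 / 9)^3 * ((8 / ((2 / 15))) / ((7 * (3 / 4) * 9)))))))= 128 / 21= 6.10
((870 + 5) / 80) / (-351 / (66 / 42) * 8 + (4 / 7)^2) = -94325 / 15407488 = -0.01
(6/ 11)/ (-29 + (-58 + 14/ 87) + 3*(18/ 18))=-261/ 40117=-0.01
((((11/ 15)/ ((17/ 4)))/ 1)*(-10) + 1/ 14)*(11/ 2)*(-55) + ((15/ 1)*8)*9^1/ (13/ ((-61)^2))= 5747963605/ 18564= 309629.58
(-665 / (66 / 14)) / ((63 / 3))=-665 / 99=-6.72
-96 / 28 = -24 / 7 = -3.43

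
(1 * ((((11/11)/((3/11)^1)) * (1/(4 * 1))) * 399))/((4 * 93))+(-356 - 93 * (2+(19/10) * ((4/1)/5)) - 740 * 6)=-5122.38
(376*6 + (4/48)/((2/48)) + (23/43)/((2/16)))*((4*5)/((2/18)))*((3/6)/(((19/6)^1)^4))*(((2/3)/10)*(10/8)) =945542160/5603803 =168.73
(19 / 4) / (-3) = -19 / 12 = -1.58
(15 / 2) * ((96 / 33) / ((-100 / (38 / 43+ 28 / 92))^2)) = 33135 / 10759331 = 0.00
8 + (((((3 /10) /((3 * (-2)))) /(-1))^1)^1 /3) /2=961 /120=8.01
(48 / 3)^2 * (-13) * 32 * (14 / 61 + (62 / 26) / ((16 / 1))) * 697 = -1714017792 / 61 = -28098652.33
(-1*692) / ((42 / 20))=-6920 / 21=-329.52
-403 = -403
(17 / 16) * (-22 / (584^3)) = -187 / 1593413632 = -0.00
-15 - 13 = -28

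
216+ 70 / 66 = 7163 / 33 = 217.06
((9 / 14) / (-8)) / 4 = -9 / 448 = -0.02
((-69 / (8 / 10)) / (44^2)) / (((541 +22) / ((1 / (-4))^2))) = -345 / 69757952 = -0.00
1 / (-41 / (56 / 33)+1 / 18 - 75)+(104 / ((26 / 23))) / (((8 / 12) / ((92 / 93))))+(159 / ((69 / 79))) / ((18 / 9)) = 16206183377 / 71227274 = 227.53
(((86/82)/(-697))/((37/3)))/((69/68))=-172/1430531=-0.00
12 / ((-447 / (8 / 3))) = -32 / 447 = -0.07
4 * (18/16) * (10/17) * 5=225/17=13.24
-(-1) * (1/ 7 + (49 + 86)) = 946/ 7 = 135.14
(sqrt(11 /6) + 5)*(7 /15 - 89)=-1328 /3 - 664*sqrt(66) /45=-562.54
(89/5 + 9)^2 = 17956/25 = 718.24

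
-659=-659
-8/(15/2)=-16/15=-1.07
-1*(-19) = 19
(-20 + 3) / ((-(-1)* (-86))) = 17 / 86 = 0.20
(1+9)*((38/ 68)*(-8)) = -760/ 17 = -44.71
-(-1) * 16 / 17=16 / 17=0.94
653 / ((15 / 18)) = 3918 / 5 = 783.60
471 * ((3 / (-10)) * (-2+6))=-2826 / 5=-565.20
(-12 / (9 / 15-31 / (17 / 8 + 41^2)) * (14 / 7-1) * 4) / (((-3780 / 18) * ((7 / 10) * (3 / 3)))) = 215440 / 383719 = 0.56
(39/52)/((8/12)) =9/8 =1.12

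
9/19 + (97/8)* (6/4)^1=5673/304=18.66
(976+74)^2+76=1102576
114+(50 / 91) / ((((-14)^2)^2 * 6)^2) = 275577042005017 / 2417342473728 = 114.00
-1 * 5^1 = -5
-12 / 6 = -2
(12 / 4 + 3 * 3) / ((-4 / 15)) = -45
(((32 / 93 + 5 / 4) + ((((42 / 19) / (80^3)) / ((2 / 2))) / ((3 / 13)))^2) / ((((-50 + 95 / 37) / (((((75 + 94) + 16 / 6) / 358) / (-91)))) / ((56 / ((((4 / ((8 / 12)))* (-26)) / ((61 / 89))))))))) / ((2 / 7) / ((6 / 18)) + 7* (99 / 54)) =-5707535986810739120501 / 1793354073231436185600000000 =-0.00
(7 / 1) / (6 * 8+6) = 7 / 54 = 0.13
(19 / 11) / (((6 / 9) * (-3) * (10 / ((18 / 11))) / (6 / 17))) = -513 / 10285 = -0.05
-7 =-7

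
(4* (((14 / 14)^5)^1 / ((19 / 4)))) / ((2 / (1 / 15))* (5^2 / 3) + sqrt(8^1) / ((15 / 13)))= 225000 / 66790453 - 1560* sqrt(2) / 66790453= 0.00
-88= -88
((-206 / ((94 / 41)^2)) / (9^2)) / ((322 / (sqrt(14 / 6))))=-173143 * sqrt(21) / 345690828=-0.00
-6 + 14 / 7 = -4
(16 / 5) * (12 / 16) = 12 / 5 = 2.40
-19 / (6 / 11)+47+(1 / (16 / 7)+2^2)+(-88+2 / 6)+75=63 / 16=3.94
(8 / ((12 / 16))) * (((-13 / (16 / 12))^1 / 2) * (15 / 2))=-390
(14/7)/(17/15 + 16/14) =210/239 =0.88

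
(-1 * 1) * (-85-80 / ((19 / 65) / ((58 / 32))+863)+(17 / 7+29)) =12473525 / 232437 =53.66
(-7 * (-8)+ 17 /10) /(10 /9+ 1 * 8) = 6.33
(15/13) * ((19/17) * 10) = 2850/221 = 12.90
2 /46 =1 /23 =0.04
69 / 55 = 1.25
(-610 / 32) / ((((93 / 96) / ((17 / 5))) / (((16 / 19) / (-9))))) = 33184 / 5301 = 6.26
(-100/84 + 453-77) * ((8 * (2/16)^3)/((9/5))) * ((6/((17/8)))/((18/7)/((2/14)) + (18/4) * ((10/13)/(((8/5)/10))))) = 30095/129843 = 0.23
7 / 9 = 0.78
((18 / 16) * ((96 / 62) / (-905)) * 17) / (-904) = 459 / 12680860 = 0.00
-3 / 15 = -1 / 5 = -0.20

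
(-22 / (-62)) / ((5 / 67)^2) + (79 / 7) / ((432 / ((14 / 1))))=64.08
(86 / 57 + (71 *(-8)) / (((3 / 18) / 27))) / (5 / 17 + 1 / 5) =-222905105 / 1197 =-186219.80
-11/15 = -0.73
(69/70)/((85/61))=4209/5950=0.71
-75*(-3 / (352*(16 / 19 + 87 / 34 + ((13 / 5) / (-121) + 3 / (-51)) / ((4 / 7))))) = 444125 / 2265344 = 0.20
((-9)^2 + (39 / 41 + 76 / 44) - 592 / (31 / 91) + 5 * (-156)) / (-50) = 34031543 / 699050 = 48.68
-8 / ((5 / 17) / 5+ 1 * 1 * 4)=-136 / 69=-1.97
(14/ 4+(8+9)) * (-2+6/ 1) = 82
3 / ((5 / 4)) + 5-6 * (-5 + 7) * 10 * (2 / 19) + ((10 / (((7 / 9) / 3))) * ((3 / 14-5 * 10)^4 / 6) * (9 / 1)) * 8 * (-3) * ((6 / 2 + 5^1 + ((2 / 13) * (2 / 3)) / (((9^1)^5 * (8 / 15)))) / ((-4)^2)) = -1376894868903449859479 / 322807343040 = -4265376542.98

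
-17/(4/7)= -119/4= -29.75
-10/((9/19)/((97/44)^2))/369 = -893855/3214728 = -0.28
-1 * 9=-9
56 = 56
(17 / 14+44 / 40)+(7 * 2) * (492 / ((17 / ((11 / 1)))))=2653257 / 595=4459.26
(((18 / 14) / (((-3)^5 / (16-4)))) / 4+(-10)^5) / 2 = -6300001 / 126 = -50000.01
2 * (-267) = -534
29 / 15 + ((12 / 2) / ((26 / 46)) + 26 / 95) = 12.82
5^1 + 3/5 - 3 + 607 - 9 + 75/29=87462/145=603.19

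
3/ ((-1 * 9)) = -1/ 3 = -0.33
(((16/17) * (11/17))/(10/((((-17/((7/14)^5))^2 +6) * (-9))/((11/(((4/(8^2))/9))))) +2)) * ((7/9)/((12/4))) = 91150136/1151184393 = 0.08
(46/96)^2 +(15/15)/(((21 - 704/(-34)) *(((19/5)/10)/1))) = 9084559/31037184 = 0.29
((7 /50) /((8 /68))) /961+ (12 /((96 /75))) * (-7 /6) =-4203899 /384400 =-10.94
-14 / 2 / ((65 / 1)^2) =-7 / 4225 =-0.00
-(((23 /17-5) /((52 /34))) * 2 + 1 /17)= 1041 /221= 4.71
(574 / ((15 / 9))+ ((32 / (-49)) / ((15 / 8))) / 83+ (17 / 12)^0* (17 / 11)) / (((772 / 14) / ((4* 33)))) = 2405654 / 2905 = 828.11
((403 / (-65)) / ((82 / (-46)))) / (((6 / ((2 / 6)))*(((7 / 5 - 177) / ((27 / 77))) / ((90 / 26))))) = -96255 / 72067996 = -0.00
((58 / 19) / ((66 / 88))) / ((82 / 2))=0.10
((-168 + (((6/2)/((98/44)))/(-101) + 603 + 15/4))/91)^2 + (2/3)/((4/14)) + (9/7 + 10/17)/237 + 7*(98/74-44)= -273.14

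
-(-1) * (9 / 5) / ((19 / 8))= 72 / 95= 0.76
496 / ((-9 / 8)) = -3968 / 9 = -440.89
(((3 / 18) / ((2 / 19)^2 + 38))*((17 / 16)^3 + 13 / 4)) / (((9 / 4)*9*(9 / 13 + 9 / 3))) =117325 / 449642496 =0.00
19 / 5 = 3.80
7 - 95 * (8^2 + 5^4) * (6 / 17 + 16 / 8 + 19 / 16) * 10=-315164873 / 136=-2317388.77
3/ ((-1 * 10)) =-3/ 10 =-0.30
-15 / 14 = -1.07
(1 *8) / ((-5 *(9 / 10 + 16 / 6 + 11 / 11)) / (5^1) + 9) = 240 / 133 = 1.80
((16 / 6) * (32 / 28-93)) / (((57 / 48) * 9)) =-82304 / 3591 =-22.92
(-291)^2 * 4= 338724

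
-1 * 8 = -8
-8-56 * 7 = -400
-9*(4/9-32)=284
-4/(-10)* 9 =18/5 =3.60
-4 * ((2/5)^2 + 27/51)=-1172/425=-2.76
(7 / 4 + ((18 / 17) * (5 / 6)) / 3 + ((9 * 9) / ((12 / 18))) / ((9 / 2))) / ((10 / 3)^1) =1185 / 136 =8.71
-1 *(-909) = 909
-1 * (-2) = 2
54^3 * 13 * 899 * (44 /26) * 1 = 3114322992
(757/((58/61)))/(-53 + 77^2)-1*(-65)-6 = 20153849/340808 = 59.14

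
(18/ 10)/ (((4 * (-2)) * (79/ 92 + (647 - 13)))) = -69/ 194690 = -0.00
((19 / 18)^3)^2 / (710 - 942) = -47045881 / 7890835968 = -0.01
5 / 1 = 5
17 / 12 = 1.42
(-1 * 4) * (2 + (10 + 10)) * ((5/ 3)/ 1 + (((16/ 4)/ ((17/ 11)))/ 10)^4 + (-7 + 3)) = 32093741416/ 156601875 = 204.94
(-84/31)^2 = 7056/961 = 7.34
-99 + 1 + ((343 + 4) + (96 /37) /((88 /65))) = 102123 /407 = 250.92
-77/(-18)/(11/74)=28.78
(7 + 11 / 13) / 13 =102 / 169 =0.60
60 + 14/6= 187/3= 62.33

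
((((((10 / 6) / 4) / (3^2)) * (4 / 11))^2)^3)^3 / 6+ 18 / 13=34917234790128007608351428086637155137373164337 / 25218002903981338828253809173682354005667402542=1.38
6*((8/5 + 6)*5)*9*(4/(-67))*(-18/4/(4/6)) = 55404/67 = 826.93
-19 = -19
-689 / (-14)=689 / 14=49.21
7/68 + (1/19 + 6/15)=3589/6460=0.56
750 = 750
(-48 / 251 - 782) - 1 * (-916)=133.81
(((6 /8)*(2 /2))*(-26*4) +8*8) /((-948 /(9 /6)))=7 /316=0.02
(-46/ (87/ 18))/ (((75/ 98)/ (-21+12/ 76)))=259.19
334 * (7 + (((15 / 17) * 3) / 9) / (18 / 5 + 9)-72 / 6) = -1780220 / 1071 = -1662.20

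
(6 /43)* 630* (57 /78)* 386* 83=1150484580 /559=2058111.95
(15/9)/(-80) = -1/48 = -0.02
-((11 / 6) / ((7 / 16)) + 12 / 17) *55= -269.30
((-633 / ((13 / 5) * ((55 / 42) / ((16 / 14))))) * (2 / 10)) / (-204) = 2532 / 12155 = 0.21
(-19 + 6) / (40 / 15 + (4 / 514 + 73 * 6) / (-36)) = 30069 / 21974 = 1.37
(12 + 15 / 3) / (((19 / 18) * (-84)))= -51 / 266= -0.19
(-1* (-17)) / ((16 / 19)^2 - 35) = -6137 / 12379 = -0.50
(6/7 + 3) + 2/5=4.26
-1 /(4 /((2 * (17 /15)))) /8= -17 /240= -0.07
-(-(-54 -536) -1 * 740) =150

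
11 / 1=11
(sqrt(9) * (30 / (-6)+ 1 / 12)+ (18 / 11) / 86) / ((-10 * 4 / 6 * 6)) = 27871 / 75680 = 0.37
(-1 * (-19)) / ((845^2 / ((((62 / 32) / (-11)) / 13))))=-589 / 1633689200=-0.00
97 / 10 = 9.70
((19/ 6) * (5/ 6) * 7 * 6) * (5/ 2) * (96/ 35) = 760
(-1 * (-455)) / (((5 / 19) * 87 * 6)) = 1729 / 522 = 3.31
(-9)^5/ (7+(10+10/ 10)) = -6561/ 2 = -3280.50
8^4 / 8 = 512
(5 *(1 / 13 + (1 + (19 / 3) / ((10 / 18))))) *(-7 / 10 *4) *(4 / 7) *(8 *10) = -103808 / 13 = -7985.23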